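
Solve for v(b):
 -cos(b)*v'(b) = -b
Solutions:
 v(b) = C1 + Integral(b/cos(b), b)


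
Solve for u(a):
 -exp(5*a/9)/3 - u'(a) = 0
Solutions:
 u(a) = C1 - 3*exp(5*a/9)/5


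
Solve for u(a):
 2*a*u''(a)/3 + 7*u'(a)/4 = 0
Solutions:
 u(a) = C1 + C2/a^(13/8)


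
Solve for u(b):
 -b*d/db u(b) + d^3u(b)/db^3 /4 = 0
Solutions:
 u(b) = C1 + Integral(C2*airyai(2^(2/3)*b) + C3*airybi(2^(2/3)*b), b)


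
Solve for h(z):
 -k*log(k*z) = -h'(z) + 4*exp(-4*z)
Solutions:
 h(z) = C1 + k*z*log(k*z) - k*z - exp(-4*z)


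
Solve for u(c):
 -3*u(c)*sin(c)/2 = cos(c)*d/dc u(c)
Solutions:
 u(c) = C1*cos(c)^(3/2)


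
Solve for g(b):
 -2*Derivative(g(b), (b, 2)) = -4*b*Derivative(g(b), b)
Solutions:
 g(b) = C1 + C2*erfi(b)


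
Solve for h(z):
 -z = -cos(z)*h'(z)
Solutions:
 h(z) = C1 + Integral(z/cos(z), z)


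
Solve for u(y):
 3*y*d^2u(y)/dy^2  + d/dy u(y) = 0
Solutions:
 u(y) = C1 + C2*y^(2/3)


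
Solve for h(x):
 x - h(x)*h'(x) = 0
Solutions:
 h(x) = -sqrt(C1 + x^2)
 h(x) = sqrt(C1 + x^2)


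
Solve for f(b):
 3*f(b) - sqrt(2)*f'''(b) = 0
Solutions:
 f(b) = C3*exp(2^(5/6)*3^(1/3)*b/2) + (C1*sin(6^(5/6)*b/4) + C2*cos(6^(5/6)*b/4))*exp(-2^(5/6)*3^(1/3)*b/4)


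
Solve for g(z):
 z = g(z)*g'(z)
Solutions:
 g(z) = -sqrt(C1 + z^2)
 g(z) = sqrt(C1 + z^2)


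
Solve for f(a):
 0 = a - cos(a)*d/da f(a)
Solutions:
 f(a) = C1 + Integral(a/cos(a), a)


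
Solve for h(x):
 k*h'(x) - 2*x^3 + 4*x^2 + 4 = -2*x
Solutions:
 h(x) = C1 + x^4/(2*k) - 4*x^3/(3*k) - x^2/k - 4*x/k


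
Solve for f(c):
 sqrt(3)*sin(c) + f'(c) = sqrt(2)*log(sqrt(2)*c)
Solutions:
 f(c) = C1 + sqrt(2)*c*(log(c) - 1) + sqrt(2)*c*log(2)/2 + sqrt(3)*cos(c)


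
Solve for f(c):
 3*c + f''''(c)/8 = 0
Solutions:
 f(c) = C1 + C2*c + C3*c^2 + C4*c^3 - c^5/5


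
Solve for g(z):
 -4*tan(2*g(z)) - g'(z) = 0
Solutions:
 g(z) = -asin(C1*exp(-8*z))/2 + pi/2
 g(z) = asin(C1*exp(-8*z))/2


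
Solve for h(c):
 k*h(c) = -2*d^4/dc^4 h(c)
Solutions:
 h(c) = C1*exp(-2^(3/4)*c*(-k)^(1/4)/2) + C2*exp(2^(3/4)*c*(-k)^(1/4)/2) + C3*exp(-2^(3/4)*I*c*(-k)^(1/4)/2) + C4*exp(2^(3/4)*I*c*(-k)^(1/4)/2)


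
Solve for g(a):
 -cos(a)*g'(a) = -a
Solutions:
 g(a) = C1 + Integral(a/cos(a), a)


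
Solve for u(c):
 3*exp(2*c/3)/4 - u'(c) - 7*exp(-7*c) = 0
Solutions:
 u(c) = C1 + 9*exp(2*c/3)/8 + exp(-7*c)


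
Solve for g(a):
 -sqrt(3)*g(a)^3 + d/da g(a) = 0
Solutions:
 g(a) = -sqrt(2)*sqrt(-1/(C1 + sqrt(3)*a))/2
 g(a) = sqrt(2)*sqrt(-1/(C1 + sqrt(3)*a))/2


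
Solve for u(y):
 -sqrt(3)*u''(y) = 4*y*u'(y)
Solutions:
 u(y) = C1 + C2*erf(sqrt(2)*3^(3/4)*y/3)


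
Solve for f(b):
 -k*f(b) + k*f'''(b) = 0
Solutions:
 f(b) = C3*exp(b) + (C1*sin(sqrt(3)*b/2) + C2*cos(sqrt(3)*b/2))*exp(-b/2)


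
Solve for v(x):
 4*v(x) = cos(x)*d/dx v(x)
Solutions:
 v(x) = C1*(sin(x)^2 + 2*sin(x) + 1)/(sin(x)^2 - 2*sin(x) + 1)


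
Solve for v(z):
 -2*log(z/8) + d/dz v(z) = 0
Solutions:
 v(z) = C1 + 2*z*log(z) - z*log(64) - 2*z


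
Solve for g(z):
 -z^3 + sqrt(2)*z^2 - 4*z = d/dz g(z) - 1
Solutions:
 g(z) = C1 - z^4/4 + sqrt(2)*z^3/3 - 2*z^2 + z


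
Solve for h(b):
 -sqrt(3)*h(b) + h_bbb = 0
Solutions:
 h(b) = C3*exp(3^(1/6)*b) + (C1*sin(3^(2/3)*b/2) + C2*cos(3^(2/3)*b/2))*exp(-3^(1/6)*b/2)


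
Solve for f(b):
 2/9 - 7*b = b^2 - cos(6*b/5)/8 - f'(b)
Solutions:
 f(b) = C1 + b^3/3 + 7*b^2/2 - 2*b/9 - 5*sin(6*b/5)/48


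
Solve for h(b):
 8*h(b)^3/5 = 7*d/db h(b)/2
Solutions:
 h(b) = -sqrt(70)*sqrt(-1/(C1 + 16*b))/2
 h(b) = sqrt(70)*sqrt(-1/(C1 + 16*b))/2


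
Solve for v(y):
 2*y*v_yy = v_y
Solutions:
 v(y) = C1 + C2*y^(3/2)


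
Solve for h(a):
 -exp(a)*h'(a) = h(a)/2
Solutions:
 h(a) = C1*exp(exp(-a)/2)


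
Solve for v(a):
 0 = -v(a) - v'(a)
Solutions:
 v(a) = C1*exp(-a)


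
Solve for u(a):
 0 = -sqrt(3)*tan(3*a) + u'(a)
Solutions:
 u(a) = C1 - sqrt(3)*log(cos(3*a))/3


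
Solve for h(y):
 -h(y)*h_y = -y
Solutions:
 h(y) = -sqrt(C1 + y^2)
 h(y) = sqrt(C1 + y^2)


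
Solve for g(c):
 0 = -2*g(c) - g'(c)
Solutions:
 g(c) = C1*exp(-2*c)


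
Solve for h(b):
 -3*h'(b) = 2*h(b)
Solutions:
 h(b) = C1*exp(-2*b/3)


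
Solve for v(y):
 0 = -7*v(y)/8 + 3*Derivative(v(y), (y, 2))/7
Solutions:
 v(y) = C1*exp(-7*sqrt(6)*y/12) + C2*exp(7*sqrt(6)*y/12)


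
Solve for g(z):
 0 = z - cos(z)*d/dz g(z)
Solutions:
 g(z) = C1 + Integral(z/cos(z), z)


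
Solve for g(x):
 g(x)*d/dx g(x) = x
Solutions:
 g(x) = -sqrt(C1 + x^2)
 g(x) = sqrt(C1 + x^2)


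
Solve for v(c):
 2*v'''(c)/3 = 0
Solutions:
 v(c) = C1 + C2*c + C3*c^2


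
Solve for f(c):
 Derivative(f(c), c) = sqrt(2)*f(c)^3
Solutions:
 f(c) = -sqrt(2)*sqrt(-1/(C1 + sqrt(2)*c))/2
 f(c) = sqrt(2)*sqrt(-1/(C1 + sqrt(2)*c))/2


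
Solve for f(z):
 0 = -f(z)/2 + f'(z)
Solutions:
 f(z) = C1*exp(z/2)


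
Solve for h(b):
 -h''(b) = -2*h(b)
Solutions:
 h(b) = C1*exp(-sqrt(2)*b) + C2*exp(sqrt(2)*b)


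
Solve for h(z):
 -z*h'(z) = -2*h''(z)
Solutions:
 h(z) = C1 + C2*erfi(z/2)


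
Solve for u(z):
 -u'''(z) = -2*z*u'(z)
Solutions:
 u(z) = C1 + Integral(C2*airyai(2^(1/3)*z) + C3*airybi(2^(1/3)*z), z)


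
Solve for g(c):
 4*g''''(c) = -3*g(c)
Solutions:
 g(c) = (C1*sin(3^(1/4)*c/2) + C2*cos(3^(1/4)*c/2))*exp(-3^(1/4)*c/2) + (C3*sin(3^(1/4)*c/2) + C4*cos(3^(1/4)*c/2))*exp(3^(1/4)*c/2)


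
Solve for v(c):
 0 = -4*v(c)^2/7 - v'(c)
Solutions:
 v(c) = 7/(C1 + 4*c)


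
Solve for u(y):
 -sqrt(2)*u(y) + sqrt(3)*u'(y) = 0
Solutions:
 u(y) = C1*exp(sqrt(6)*y/3)


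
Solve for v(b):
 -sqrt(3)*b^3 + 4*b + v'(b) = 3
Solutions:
 v(b) = C1 + sqrt(3)*b^4/4 - 2*b^2 + 3*b


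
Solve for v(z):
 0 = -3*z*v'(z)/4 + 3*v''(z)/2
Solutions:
 v(z) = C1 + C2*erfi(z/2)


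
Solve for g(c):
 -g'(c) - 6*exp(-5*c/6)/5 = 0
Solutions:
 g(c) = C1 + 36*exp(-5*c/6)/25


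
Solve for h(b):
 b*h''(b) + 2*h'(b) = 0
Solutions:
 h(b) = C1 + C2/b


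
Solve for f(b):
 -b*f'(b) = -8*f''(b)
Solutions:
 f(b) = C1 + C2*erfi(b/4)


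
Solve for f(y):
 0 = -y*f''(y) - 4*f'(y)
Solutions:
 f(y) = C1 + C2/y^3


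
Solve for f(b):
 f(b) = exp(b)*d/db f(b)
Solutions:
 f(b) = C1*exp(-exp(-b))


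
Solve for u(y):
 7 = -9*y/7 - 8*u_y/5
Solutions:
 u(y) = C1 - 45*y^2/112 - 35*y/8


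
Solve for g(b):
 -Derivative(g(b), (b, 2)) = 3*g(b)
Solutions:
 g(b) = C1*sin(sqrt(3)*b) + C2*cos(sqrt(3)*b)


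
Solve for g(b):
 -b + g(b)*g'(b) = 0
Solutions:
 g(b) = -sqrt(C1 + b^2)
 g(b) = sqrt(C1 + b^2)


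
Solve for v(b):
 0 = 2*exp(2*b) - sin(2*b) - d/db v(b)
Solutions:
 v(b) = C1 + exp(2*b) + cos(2*b)/2


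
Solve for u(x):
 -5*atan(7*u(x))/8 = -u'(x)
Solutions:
 Integral(1/atan(7*_y), (_y, u(x))) = C1 + 5*x/8


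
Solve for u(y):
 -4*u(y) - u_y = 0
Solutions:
 u(y) = C1*exp(-4*y)


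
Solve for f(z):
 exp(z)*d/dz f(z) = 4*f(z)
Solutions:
 f(z) = C1*exp(-4*exp(-z))


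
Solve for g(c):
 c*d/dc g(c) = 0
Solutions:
 g(c) = C1


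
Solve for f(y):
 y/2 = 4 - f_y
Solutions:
 f(y) = C1 - y^2/4 + 4*y


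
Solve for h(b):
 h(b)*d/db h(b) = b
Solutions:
 h(b) = -sqrt(C1 + b^2)
 h(b) = sqrt(C1 + b^2)


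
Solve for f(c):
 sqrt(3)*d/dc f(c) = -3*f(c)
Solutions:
 f(c) = C1*exp(-sqrt(3)*c)


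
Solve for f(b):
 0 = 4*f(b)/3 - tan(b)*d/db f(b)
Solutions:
 f(b) = C1*sin(b)^(4/3)


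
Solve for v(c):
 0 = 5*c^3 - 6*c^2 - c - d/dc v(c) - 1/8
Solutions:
 v(c) = C1 + 5*c^4/4 - 2*c^3 - c^2/2 - c/8


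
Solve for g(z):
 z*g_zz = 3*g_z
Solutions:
 g(z) = C1 + C2*z^4


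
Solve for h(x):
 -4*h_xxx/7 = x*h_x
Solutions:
 h(x) = C1 + Integral(C2*airyai(-14^(1/3)*x/2) + C3*airybi(-14^(1/3)*x/2), x)


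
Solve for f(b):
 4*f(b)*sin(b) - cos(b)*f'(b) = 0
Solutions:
 f(b) = C1/cos(b)^4


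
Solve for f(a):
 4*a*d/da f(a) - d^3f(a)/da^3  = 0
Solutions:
 f(a) = C1 + Integral(C2*airyai(2^(2/3)*a) + C3*airybi(2^(2/3)*a), a)


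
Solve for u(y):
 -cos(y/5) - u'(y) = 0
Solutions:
 u(y) = C1 - 5*sin(y/5)


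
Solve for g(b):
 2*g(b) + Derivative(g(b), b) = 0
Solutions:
 g(b) = C1*exp(-2*b)


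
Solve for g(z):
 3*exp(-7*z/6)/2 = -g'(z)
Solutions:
 g(z) = C1 + 9*exp(-7*z/6)/7


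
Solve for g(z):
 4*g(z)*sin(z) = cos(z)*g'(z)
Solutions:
 g(z) = C1/cos(z)^4


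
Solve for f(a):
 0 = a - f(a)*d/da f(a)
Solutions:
 f(a) = -sqrt(C1 + a^2)
 f(a) = sqrt(C1 + a^2)


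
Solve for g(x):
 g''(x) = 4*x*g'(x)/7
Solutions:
 g(x) = C1 + C2*erfi(sqrt(14)*x/7)


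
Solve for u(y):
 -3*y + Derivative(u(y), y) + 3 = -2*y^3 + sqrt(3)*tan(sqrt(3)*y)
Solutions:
 u(y) = C1 - y^4/2 + 3*y^2/2 - 3*y - log(cos(sqrt(3)*y))


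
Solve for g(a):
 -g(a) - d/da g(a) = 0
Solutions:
 g(a) = C1*exp(-a)


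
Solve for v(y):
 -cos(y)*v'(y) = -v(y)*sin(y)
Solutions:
 v(y) = C1/cos(y)


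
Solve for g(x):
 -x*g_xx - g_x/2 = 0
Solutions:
 g(x) = C1 + C2*sqrt(x)


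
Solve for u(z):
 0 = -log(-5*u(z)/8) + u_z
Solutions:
 -Integral(1/(log(-_y) - 3*log(2) + log(5)), (_y, u(z))) = C1 - z


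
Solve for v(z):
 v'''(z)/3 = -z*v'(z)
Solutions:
 v(z) = C1 + Integral(C2*airyai(-3^(1/3)*z) + C3*airybi(-3^(1/3)*z), z)


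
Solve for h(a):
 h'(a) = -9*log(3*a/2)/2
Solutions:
 h(a) = C1 - 9*a*log(a)/2 - 9*a*log(3)/2 + 9*a*log(2)/2 + 9*a/2


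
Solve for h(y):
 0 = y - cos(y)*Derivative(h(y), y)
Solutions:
 h(y) = C1 + Integral(y/cos(y), y)


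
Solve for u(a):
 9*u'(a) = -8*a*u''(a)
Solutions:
 u(a) = C1 + C2/a^(1/8)


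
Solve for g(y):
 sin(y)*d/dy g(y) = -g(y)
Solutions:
 g(y) = C1*sqrt(cos(y) + 1)/sqrt(cos(y) - 1)


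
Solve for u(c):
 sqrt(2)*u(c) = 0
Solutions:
 u(c) = 0


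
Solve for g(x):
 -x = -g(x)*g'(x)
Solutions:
 g(x) = -sqrt(C1 + x^2)
 g(x) = sqrt(C1 + x^2)


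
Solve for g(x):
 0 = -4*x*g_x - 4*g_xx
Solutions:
 g(x) = C1 + C2*erf(sqrt(2)*x/2)


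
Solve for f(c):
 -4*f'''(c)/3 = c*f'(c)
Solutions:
 f(c) = C1 + Integral(C2*airyai(-6^(1/3)*c/2) + C3*airybi(-6^(1/3)*c/2), c)


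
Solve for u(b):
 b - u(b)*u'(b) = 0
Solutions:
 u(b) = -sqrt(C1 + b^2)
 u(b) = sqrt(C1 + b^2)


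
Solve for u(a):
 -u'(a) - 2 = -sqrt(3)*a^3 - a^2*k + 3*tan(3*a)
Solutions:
 u(a) = C1 + sqrt(3)*a^4/4 + a^3*k/3 - 2*a + log(cos(3*a))


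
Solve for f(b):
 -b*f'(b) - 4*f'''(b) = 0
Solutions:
 f(b) = C1 + Integral(C2*airyai(-2^(1/3)*b/2) + C3*airybi(-2^(1/3)*b/2), b)


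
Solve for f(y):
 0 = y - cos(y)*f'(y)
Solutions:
 f(y) = C1 + Integral(y/cos(y), y)


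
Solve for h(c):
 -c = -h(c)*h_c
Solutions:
 h(c) = -sqrt(C1 + c^2)
 h(c) = sqrt(C1 + c^2)


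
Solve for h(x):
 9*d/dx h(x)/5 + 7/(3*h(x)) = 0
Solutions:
 h(x) = -sqrt(C1 - 210*x)/9
 h(x) = sqrt(C1 - 210*x)/9


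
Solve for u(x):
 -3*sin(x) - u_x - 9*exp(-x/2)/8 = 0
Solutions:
 u(x) = C1 + 3*cos(x) + 9*exp(-x/2)/4


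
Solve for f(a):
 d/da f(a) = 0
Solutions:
 f(a) = C1


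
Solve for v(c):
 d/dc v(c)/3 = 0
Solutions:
 v(c) = C1


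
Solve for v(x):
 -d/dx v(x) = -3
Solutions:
 v(x) = C1 + 3*x


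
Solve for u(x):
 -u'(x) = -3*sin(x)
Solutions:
 u(x) = C1 - 3*cos(x)


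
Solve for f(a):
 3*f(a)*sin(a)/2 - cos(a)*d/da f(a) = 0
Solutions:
 f(a) = C1/cos(a)^(3/2)


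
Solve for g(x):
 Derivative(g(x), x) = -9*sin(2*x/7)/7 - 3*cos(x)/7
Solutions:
 g(x) = C1 - 3*sin(x)/7 + 9*cos(2*x/7)/2


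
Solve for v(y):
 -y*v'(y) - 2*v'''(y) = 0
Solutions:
 v(y) = C1 + Integral(C2*airyai(-2^(2/3)*y/2) + C3*airybi(-2^(2/3)*y/2), y)


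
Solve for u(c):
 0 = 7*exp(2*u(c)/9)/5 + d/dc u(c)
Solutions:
 u(c) = 9*log(-sqrt(-1/(C1 - 7*c))) - 9*log(2) + 9*log(3) + 9*log(10)/2
 u(c) = 9*log(-1/(C1 - 7*c))/2 - 9*log(2) + 9*log(3) + 9*log(10)/2


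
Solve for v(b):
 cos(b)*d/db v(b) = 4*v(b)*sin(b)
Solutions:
 v(b) = C1/cos(b)^4


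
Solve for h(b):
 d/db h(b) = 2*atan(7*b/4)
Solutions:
 h(b) = C1 + 2*b*atan(7*b/4) - 4*log(49*b^2 + 16)/7


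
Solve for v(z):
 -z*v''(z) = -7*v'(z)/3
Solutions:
 v(z) = C1 + C2*z^(10/3)


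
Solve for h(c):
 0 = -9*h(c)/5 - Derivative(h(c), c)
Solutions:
 h(c) = C1*exp(-9*c/5)


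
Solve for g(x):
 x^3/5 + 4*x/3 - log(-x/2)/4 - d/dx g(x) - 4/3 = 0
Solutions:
 g(x) = C1 + x^4/20 + 2*x^2/3 - x*log(-x)/4 + x*(-13 + 3*log(2))/12


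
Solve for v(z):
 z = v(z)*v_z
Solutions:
 v(z) = -sqrt(C1 + z^2)
 v(z) = sqrt(C1 + z^2)


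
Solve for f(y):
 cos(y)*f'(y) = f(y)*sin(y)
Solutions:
 f(y) = C1/cos(y)


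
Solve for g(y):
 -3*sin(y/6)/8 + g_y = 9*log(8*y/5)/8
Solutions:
 g(y) = C1 + 9*y*log(y)/8 - 9*y*log(5)/8 - 9*y/8 + 27*y*log(2)/8 - 9*cos(y/6)/4


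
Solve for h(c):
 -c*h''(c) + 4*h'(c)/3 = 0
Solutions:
 h(c) = C1 + C2*c^(7/3)


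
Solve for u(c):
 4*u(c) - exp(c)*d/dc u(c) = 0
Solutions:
 u(c) = C1*exp(-4*exp(-c))


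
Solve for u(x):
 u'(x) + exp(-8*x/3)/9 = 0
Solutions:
 u(x) = C1 + exp(-8*x/3)/24


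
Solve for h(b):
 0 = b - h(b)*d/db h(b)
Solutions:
 h(b) = -sqrt(C1 + b^2)
 h(b) = sqrt(C1 + b^2)


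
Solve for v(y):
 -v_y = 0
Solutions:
 v(y) = C1


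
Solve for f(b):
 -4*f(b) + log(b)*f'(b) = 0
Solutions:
 f(b) = C1*exp(4*li(b))


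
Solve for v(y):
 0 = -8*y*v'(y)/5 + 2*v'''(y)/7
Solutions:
 v(y) = C1 + Integral(C2*airyai(28^(1/3)*5^(2/3)*y/5) + C3*airybi(28^(1/3)*5^(2/3)*y/5), y)


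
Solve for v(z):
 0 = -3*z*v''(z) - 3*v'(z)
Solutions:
 v(z) = C1 + C2*log(z)


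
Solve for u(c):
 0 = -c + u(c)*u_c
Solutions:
 u(c) = -sqrt(C1 + c^2)
 u(c) = sqrt(C1 + c^2)


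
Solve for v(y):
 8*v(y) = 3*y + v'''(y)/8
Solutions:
 v(y) = C3*exp(4*y) + 3*y/8 + (C1*sin(2*sqrt(3)*y) + C2*cos(2*sqrt(3)*y))*exp(-2*y)


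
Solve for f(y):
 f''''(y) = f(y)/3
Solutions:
 f(y) = C1*exp(-3^(3/4)*y/3) + C2*exp(3^(3/4)*y/3) + C3*sin(3^(3/4)*y/3) + C4*cos(3^(3/4)*y/3)


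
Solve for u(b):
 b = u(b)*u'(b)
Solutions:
 u(b) = -sqrt(C1 + b^2)
 u(b) = sqrt(C1 + b^2)


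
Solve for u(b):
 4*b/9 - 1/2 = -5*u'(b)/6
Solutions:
 u(b) = C1 - 4*b^2/15 + 3*b/5


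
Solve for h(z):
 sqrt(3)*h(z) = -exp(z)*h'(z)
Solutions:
 h(z) = C1*exp(sqrt(3)*exp(-z))


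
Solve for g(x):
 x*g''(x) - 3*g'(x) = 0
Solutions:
 g(x) = C1 + C2*x^4


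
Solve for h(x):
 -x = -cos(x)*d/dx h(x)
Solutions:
 h(x) = C1 + Integral(x/cos(x), x)


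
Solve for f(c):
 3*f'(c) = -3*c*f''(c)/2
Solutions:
 f(c) = C1 + C2/c


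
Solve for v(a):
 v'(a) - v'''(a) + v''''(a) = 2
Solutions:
 v(a) = C1 + C2*exp(a*(2*2^(1/3)/(3*sqrt(69) + 25)^(1/3) + 4 + 2^(2/3)*(3*sqrt(69) + 25)^(1/3))/12)*sin(2^(1/3)*sqrt(3)*a*(-2^(1/3)*(3*sqrt(69) + 25)^(1/3) + 2/(3*sqrt(69) + 25)^(1/3))/12) + C3*exp(a*(2*2^(1/3)/(3*sqrt(69) + 25)^(1/3) + 4 + 2^(2/3)*(3*sqrt(69) + 25)^(1/3))/12)*cos(2^(1/3)*sqrt(3)*a*(-2^(1/3)*(3*sqrt(69) + 25)^(1/3) + 2/(3*sqrt(69) + 25)^(1/3))/12) + C4*exp(a*(-2^(2/3)*(3*sqrt(69) + 25)^(1/3) - 2*2^(1/3)/(3*sqrt(69) + 25)^(1/3) + 2)/6) + 2*a


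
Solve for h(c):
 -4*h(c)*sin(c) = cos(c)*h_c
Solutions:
 h(c) = C1*cos(c)^4


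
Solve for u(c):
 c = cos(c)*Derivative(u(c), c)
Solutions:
 u(c) = C1 + Integral(c/cos(c), c)


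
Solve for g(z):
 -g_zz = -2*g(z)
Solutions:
 g(z) = C1*exp(-sqrt(2)*z) + C2*exp(sqrt(2)*z)


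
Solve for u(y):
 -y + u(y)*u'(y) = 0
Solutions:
 u(y) = -sqrt(C1 + y^2)
 u(y) = sqrt(C1 + y^2)


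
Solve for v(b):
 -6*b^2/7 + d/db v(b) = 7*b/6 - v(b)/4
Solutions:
 v(b) = C1*exp(-b/4) + 24*b^2/7 - 478*b/21 + 1912/21


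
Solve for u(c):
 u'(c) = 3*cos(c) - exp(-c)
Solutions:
 u(c) = C1 + 3*sin(c) + exp(-c)


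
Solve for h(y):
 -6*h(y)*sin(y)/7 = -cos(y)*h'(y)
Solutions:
 h(y) = C1/cos(y)^(6/7)


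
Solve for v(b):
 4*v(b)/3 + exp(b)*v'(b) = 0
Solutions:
 v(b) = C1*exp(4*exp(-b)/3)


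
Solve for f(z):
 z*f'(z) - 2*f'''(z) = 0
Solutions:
 f(z) = C1 + Integral(C2*airyai(2^(2/3)*z/2) + C3*airybi(2^(2/3)*z/2), z)


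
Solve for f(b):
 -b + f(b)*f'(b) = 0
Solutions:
 f(b) = -sqrt(C1 + b^2)
 f(b) = sqrt(C1 + b^2)


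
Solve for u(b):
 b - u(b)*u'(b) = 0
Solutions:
 u(b) = -sqrt(C1 + b^2)
 u(b) = sqrt(C1 + b^2)


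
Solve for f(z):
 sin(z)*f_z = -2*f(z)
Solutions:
 f(z) = C1*(cos(z) + 1)/(cos(z) - 1)


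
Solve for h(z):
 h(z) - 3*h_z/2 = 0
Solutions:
 h(z) = C1*exp(2*z/3)


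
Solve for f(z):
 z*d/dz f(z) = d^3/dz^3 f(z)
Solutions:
 f(z) = C1 + Integral(C2*airyai(z) + C3*airybi(z), z)


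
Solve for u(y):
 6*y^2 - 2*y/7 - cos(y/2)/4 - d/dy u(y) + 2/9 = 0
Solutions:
 u(y) = C1 + 2*y^3 - y^2/7 + 2*y/9 - sin(y/2)/2


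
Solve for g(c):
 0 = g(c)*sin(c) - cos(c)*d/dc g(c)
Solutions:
 g(c) = C1/cos(c)


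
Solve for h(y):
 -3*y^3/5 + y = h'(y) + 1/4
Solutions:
 h(y) = C1 - 3*y^4/20 + y^2/2 - y/4


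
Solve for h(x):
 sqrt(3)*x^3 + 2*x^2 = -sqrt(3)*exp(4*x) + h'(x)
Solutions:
 h(x) = C1 + sqrt(3)*x^4/4 + 2*x^3/3 + sqrt(3)*exp(4*x)/4


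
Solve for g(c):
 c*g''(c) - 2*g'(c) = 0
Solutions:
 g(c) = C1 + C2*c^3


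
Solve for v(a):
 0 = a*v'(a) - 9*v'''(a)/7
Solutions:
 v(a) = C1 + Integral(C2*airyai(21^(1/3)*a/3) + C3*airybi(21^(1/3)*a/3), a)


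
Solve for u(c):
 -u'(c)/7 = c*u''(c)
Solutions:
 u(c) = C1 + C2*c^(6/7)


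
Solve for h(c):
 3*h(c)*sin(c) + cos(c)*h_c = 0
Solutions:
 h(c) = C1*cos(c)^3


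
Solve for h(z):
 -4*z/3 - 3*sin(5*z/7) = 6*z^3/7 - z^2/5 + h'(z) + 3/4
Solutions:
 h(z) = C1 - 3*z^4/14 + z^3/15 - 2*z^2/3 - 3*z/4 + 21*cos(5*z/7)/5


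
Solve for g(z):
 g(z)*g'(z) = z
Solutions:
 g(z) = -sqrt(C1 + z^2)
 g(z) = sqrt(C1 + z^2)


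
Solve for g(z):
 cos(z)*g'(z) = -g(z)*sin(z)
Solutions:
 g(z) = C1*cos(z)


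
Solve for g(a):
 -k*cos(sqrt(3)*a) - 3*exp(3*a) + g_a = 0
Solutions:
 g(a) = C1 + sqrt(3)*k*sin(sqrt(3)*a)/3 + exp(3*a)


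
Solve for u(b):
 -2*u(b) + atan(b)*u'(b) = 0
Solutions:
 u(b) = C1*exp(2*Integral(1/atan(b), b))


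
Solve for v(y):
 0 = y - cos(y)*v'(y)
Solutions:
 v(y) = C1 + Integral(y/cos(y), y)


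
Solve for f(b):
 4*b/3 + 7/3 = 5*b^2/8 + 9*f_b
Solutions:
 f(b) = C1 - 5*b^3/216 + 2*b^2/27 + 7*b/27


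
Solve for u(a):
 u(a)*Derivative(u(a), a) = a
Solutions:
 u(a) = -sqrt(C1 + a^2)
 u(a) = sqrt(C1 + a^2)


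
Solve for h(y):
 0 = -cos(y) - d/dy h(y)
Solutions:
 h(y) = C1 - sin(y)


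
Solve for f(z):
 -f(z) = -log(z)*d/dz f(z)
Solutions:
 f(z) = C1*exp(li(z))


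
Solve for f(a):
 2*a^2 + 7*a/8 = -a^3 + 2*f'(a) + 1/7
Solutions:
 f(a) = C1 + a^4/8 + a^3/3 + 7*a^2/32 - a/14


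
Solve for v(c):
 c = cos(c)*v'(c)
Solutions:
 v(c) = C1 + Integral(c/cos(c), c)


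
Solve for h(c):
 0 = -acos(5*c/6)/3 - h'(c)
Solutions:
 h(c) = C1 - c*acos(5*c/6)/3 + sqrt(36 - 25*c^2)/15


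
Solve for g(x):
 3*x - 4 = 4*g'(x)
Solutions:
 g(x) = C1 + 3*x^2/8 - x


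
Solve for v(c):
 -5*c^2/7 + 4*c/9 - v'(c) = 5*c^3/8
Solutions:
 v(c) = C1 - 5*c^4/32 - 5*c^3/21 + 2*c^2/9


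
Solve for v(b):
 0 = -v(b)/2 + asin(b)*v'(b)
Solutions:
 v(b) = C1*exp(Integral(1/asin(b), b)/2)


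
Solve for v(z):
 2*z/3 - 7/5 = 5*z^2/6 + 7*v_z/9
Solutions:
 v(z) = C1 - 5*z^3/14 + 3*z^2/7 - 9*z/5


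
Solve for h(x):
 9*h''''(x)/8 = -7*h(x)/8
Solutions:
 h(x) = (C1*sin(sqrt(6)*7^(1/4)*x/6) + C2*cos(sqrt(6)*7^(1/4)*x/6))*exp(-sqrt(6)*7^(1/4)*x/6) + (C3*sin(sqrt(6)*7^(1/4)*x/6) + C4*cos(sqrt(6)*7^(1/4)*x/6))*exp(sqrt(6)*7^(1/4)*x/6)


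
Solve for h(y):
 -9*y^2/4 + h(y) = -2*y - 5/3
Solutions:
 h(y) = 9*y^2/4 - 2*y - 5/3


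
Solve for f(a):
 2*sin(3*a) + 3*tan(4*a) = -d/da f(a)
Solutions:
 f(a) = C1 + 3*log(cos(4*a))/4 + 2*cos(3*a)/3


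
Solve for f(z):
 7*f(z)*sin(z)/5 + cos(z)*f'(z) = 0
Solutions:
 f(z) = C1*cos(z)^(7/5)


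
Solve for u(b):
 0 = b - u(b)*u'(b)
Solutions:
 u(b) = -sqrt(C1 + b^2)
 u(b) = sqrt(C1 + b^2)


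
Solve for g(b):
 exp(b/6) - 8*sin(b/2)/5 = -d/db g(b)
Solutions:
 g(b) = C1 - 6*exp(b/6) - 16*cos(b/2)/5


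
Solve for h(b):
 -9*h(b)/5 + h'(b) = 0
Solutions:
 h(b) = C1*exp(9*b/5)


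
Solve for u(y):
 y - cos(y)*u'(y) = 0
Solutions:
 u(y) = C1 + Integral(y/cos(y), y)


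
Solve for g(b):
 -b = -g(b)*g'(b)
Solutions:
 g(b) = -sqrt(C1 + b^2)
 g(b) = sqrt(C1 + b^2)


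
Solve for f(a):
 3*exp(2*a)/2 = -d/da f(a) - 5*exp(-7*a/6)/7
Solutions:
 f(a) = C1 - 3*exp(2*a)/4 + 30*exp(-7*a/6)/49


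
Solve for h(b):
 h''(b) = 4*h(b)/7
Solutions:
 h(b) = C1*exp(-2*sqrt(7)*b/7) + C2*exp(2*sqrt(7)*b/7)


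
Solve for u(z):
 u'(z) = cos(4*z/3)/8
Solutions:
 u(z) = C1 + 3*sin(4*z/3)/32


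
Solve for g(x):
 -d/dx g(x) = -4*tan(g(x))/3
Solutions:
 g(x) = pi - asin(C1*exp(4*x/3))
 g(x) = asin(C1*exp(4*x/3))


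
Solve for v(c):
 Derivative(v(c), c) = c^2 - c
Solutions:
 v(c) = C1 + c^3/3 - c^2/2


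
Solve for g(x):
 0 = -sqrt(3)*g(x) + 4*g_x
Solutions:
 g(x) = C1*exp(sqrt(3)*x/4)


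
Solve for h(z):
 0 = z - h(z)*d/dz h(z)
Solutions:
 h(z) = -sqrt(C1 + z^2)
 h(z) = sqrt(C1 + z^2)


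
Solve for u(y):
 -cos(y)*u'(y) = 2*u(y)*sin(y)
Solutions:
 u(y) = C1*cos(y)^2


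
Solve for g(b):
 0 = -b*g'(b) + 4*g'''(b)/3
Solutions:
 g(b) = C1 + Integral(C2*airyai(6^(1/3)*b/2) + C3*airybi(6^(1/3)*b/2), b)


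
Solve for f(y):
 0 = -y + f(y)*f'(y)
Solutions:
 f(y) = -sqrt(C1 + y^2)
 f(y) = sqrt(C1 + y^2)


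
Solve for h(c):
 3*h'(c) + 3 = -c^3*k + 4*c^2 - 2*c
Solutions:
 h(c) = C1 - c^4*k/12 + 4*c^3/9 - c^2/3 - c


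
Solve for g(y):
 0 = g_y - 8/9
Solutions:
 g(y) = C1 + 8*y/9


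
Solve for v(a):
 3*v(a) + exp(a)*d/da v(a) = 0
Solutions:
 v(a) = C1*exp(3*exp(-a))


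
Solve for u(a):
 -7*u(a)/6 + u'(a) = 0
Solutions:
 u(a) = C1*exp(7*a/6)


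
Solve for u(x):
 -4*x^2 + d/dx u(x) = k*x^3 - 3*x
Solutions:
 u(x) = C1 + k*x^4/4 + 4*x^3/3 - 3*x^2/2


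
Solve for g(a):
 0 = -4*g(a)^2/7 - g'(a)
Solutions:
 g(a) = 7/(C1 + 4*a)


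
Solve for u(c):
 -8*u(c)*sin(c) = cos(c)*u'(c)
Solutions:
 u(c) = C1*cos(c)^8


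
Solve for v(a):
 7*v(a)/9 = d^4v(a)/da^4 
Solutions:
 v(a) = C1*exp(-sqrt(3)*7^(1/4)*a/3) + C2*exp(sqrt(3)*7^(1/4)*a/3) + C3*sin(sqrt(3)*7^(1/4)*a/3) + C4*cos(sqrt(3)*7^(1/4)*a/3)


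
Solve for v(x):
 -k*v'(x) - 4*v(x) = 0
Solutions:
 v(x) = C1*exp(-4*x/k)


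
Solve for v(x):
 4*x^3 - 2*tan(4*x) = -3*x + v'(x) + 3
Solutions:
 v(x) = C1 + x^4 + 3*x^2/2 - 3*x + log(cos(4*x))/2


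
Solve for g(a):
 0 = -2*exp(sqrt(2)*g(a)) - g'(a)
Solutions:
 g(a) = sqrt(2)*(2*log(1/(C1 + 2*a)) - log(2))/4


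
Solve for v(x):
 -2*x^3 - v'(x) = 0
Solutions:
 v(x) = C1 - x^4/2


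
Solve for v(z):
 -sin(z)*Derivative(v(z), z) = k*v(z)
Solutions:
 v(z) = C1*exp(k*(-log(cos(z) - 1) + log(cos(z) + 1))/2)


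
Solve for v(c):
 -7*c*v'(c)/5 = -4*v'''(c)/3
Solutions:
 v(c) = C1 + Integral(C2*airyai(1050^(1/3)*c/10) + C3*airybi(1050^(1/3)*c/10), c)


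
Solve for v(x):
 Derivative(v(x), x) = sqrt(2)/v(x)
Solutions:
 v(x) = -sqrt(C1 + 2*sqrt(2)*x)
 v(x) = sqrt(C1 + 2*sqrt(2)*x)


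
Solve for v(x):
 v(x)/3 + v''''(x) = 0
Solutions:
 v(x) = (C1*sin(sqrt(2)*3^(3/4)*x/6) + C2*cos(sqrt(2)*3^(3/4)*x/6))*exp(-sqrt(2)*3^(3/4)*x/6) + (C3*sin(sqrt(2)*3^(3/4)*x/6) + C4*cos(sqrt(2)*3^(3/4)*x/6))*exp(sqrt(2)*3^(3/4)*x/6)


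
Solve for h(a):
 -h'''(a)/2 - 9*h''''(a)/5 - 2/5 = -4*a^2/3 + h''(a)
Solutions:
 h(a) = C1 + C2*a + a^4/9 - 2*a^3/9 - 34*a^2/15 + (C3*sin(sqrt(695)*a/36) + C4*cos(sqrt(695)*a/36))*exp(-5*a/36)


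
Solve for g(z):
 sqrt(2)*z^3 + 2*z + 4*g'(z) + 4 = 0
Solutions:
 g(z) = C1 - sqrt(2)*z^4/16 - z^2/4 - z


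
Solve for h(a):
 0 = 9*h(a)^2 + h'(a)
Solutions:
 h(a) = 1/(C1 + 9*a)


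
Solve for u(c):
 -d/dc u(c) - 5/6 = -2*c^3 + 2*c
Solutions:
 u(c) = C1 + c^4/2 - c^2 - 5*c/6


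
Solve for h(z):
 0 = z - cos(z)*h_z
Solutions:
 h(z) = C1 + Integral(z/cos(z), z)


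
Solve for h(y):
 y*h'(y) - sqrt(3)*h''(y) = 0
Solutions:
 h(y) = C1 + C2*erfi(sqrt(2)*3^(3/4)*y/6)


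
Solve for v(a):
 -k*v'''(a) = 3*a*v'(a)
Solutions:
 v(a) = C1 + Integral(C2*airyai(3^(1/3)*a*(-1/k)^(1/3)) + C3*airybi(3^(1/3)*a*(-1/k)^(1/3)), a)


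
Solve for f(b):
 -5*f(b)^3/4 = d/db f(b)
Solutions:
 f(b) = -sqrt(2)*sqrt(-1/(C1 - 5*b))
 f(b) = sqrt(2)*sqrt(-1/(C1 - 5*b))


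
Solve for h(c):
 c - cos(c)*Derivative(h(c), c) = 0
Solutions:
 h(c) = C1 + Integral(c/cos(c), c)


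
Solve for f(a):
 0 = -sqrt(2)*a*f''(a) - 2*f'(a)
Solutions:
 f(a) = C1 + C2*a^(1 - sqrt(2))


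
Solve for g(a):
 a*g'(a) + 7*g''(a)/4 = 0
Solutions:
 g(a) = C1 + C2*erf(sqrt(14)*a/7)


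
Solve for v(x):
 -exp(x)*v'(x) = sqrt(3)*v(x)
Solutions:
 v(x) = C1*exp(sqrt(3)*exp(-x))


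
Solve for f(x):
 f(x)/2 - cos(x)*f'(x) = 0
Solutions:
 f(x) = C1*(sin(x) + 1)^(1/4)/(sin(x) - 1)^(1/4)


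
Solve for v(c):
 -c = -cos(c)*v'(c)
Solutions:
 v(c) = C1 + Integral(c/cos(c), c)


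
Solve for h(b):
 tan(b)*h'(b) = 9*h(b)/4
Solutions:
 h(b) = C1*sin(b)^(9/4)


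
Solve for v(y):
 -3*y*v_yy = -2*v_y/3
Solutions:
 v(y) = C1 + C2*y^(11/9)


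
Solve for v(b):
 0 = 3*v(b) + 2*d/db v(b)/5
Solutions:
 v(b) = C1*exp(-15*b/2)


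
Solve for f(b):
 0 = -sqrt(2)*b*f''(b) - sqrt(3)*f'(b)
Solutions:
 f(b) = C1 + C2*b^(1 - sqrt(6)/2)


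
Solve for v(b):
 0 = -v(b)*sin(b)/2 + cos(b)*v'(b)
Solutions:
 v(b) = C1/sqrt(cos(b))


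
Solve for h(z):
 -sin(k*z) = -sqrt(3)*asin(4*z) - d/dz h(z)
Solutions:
 h(z) = C1 - sqrt(3)*(z*asin(4*z) + sqrt(1 - 16*z^2)/4) + Piecewise((-cos(k*z)/k, Ne(k, 0)), (0, True))


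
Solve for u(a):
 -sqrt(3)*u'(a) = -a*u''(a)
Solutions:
 u(a) = C1 + C2*a^(1 + sqrt(3))


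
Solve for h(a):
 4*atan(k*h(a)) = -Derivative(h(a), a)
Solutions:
 Integral(1/atan(_y*k), (_y, h(a))) = C1 - 4*a


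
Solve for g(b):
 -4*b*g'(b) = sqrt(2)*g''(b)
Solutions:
 g(b) = C1 + C2*erf(2^(1/4)*b)


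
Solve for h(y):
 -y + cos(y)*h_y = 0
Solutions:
 h(y) = C1 + Integral(y/cos(y), y)


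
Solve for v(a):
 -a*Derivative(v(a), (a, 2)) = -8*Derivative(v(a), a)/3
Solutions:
 v(a) = C1 + C2*a^(11/3)


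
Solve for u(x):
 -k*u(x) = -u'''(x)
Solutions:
 u(x) = C1*exp(k^(1/3)*x) + C2*exp(k^(1/3)*x*(-1 + sqrt(3)*I)/2) + C3*exp(-k^(1/3)*x*(1 + sqrt(3)*I)/2)


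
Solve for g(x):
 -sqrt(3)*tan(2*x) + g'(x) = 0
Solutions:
 g(x) = C1 - sqrt(3)*log(cos(2*x))/2


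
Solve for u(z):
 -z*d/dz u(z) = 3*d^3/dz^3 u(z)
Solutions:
 u(z) = C1 + Integral(C2*airyai(-3^(2/3)*z/3) + C3*airybi(-3^(2/3)*z/3), z)


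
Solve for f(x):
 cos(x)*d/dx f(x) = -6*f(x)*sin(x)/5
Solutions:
 f(x) = C1*cos(x)^(6/5)


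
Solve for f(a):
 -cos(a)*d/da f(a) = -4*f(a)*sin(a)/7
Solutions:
 f(a) = C1/cos(a)^(4/7)


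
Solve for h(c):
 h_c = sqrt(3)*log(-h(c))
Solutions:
 -li(-h(c)) = C1 + sqrt(3)*c


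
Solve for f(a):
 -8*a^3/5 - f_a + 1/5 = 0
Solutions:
 f(a) = C1 - 2*a^4/5 + a/5


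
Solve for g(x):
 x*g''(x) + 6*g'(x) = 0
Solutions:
 g(x) = C1 + C2/x^5


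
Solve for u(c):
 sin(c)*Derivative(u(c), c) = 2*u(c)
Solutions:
 u(c) = C1*(cos(c) - 1)/(cos(c) + 1)


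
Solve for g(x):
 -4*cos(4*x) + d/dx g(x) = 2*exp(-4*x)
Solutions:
 g(x) = C1 + sin(4*x) - exp(-4*x)/2


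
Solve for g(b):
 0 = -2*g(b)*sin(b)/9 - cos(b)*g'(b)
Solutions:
 g(b) = C1*cos(b)^(2/9)


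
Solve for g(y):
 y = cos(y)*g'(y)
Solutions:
 g(y) = C1 + Integral(y/cos(y), y)


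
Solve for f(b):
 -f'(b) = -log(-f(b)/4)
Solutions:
 -Integral(1/(log(-_y) - 2*log(2)), (_y, f(b))) = C1 - b


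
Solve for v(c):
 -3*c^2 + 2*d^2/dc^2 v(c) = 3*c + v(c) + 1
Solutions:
 v(c) = C1*exp(-sqrt(2)*c/2) + C2*exp(sqrt(2)*c/2) - 3*c^2 - 3*c - 13


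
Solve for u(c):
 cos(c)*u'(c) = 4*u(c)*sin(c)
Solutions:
 u(c) = C1/cos(c)^4


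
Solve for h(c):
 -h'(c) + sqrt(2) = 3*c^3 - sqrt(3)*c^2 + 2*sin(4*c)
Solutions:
 h(c) = C1 - 3*c^4/4 + sqrt(3)*c^3/3 + sqrt(2)*c + cos(4*c)/2


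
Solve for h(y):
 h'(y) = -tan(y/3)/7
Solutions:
 h(y) = C1 + 3*log(cos(y/3))/7


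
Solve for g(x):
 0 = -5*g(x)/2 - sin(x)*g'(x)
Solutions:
 g(x) = C1*(cos(x) + 1)^(5/4)/(cos(x) - 1)^(5/4)


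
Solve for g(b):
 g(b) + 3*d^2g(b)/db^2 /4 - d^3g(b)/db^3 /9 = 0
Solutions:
 g(b) = C1*exp(b*(-3^(2/3)*(8*sqrt(97) + 113)^(1/3) - 27*3^(1/3)/(8*sqrt(97) + 113)^(1/3) + 18)/8)*sin(3*3^(1/6)*b*(-(8*sqrt(97) + 113)^(1/3) + 9*3^(2/3)/(8*sqrt(97) + 113)^(1/3))/8) + C2*exp(b*(-3^(2/3)*(8*sqrt(97) + 113)^(1/3) - 27*3^(1/3)/(8*sqrt(97) + 113)^(1/3) + 18)/8)*cos(3*3^(1/6)*b*(-(8*sqrt(97) + 113)^(1/3) + 9*3^(2/3)/(8*sqrt(97) + 113)^(1/3))/8) + C3*exp(b*(27*3^(1/3)/(8*sqrt(97) + 113)^(1/3) + 9 + 3^(2/3)*(8*sqrt(97) + 113)^(1/3))/4)


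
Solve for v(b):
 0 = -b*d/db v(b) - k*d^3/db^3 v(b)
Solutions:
 v(b) = C1 + Integral(C2*airyai(b*(-1/k)^(1/3)) + C3*airybi(b*(-1/k)^(1/3)), b)


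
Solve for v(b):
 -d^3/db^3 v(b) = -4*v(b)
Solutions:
 v(b) = C3*exp(2^(2/3)*b) + (C1*sin(2^(2/3)*sqrt(3)*b/2) + C2*cos(2^(2/3)*sqrt(3)*b/2))*exp(-2^(2/3)*b/2)


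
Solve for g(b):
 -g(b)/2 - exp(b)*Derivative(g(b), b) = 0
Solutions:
 g(b) = C1*exp(exp(-b)/2)


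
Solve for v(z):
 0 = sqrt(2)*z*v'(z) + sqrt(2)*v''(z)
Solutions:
 v(z) = C1 + C2*erf(sqrt(2)*z/2)


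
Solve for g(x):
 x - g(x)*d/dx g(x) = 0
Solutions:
 g(x) = -sqrt(C1 + x^2)
 g(x) = sqrt(C1 + x^2)


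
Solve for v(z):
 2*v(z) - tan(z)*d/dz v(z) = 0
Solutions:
 v(z) = C1*sin(z)^2


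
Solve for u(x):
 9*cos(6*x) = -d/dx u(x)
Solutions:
 u(x) = C1 - 3*sin(6*x)/2


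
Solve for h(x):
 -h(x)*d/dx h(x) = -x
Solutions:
 h(x) = -sqrt(C1 + x^2)
 h(x) = sqrt(C1 + x^2)


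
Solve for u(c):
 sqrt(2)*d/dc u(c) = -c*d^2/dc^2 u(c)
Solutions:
 u(c) = C1 + C2*c^(1 - sqrt(2))


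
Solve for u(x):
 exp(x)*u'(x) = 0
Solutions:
 u(x) = C1


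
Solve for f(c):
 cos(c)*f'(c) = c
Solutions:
 f(c) = C1 + Integral(c/cos(c), c)


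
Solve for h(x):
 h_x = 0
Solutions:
 h(x) = C1


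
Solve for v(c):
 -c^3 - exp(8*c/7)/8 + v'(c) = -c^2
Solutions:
 v(c) = C1 + c^4/4 - c^3/3 + 7*exp(8*c/7)/64


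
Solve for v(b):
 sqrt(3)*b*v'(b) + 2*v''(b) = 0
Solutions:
 v(b) = C1 + C2*erf(3^(1/4)*b/2)


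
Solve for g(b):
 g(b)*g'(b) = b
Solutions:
 g(b) = -sqrt(C1 + b^2)
 g(b) = sqrt(C1 + b^2)


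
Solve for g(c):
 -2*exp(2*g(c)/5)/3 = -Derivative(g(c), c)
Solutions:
 g(c) = 5*log(-sqrt(-1/(C1 + 2*c))) - 5*log(2) + 5*log(30)/2
 g(c) = 5*log(-1/(C1 + 2*c))/2 - 5*log(2) + 5*log(30)/2


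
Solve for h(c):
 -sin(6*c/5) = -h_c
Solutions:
 h(c) = C1 - 5*cos(6*c/5)/6


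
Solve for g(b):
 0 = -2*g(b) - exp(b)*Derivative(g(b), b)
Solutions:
 g(b) = C1*exp(2*exp(-b))


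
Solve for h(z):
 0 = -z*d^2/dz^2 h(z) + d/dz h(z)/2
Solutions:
 h(z) = C1 + C2*z^(3/2)


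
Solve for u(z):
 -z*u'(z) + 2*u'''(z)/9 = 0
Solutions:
 u(z) = C1 + Integral(C2*airyai(6^(2/3)*z/2) + C3*airybi(6^(2/3)*z/2), z)


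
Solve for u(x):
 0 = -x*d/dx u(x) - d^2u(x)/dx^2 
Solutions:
 u(x) = C1 + C2*erf(sqrt(2)*x/2)


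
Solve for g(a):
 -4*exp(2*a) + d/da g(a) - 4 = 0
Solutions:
 g(a) = C1 + 4*a + 2*exp(2*a)


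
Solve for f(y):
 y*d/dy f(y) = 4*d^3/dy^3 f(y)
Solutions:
 f(y) = C1 + Integral(C2*airyai(2^(1/3)*y/2) + C3*airybi(2^(1/3)*y/2), y)


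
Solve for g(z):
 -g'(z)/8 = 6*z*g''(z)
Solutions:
 g(z) = C1 + C2*z^(47/48)


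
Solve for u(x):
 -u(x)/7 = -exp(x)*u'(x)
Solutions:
 u(x) = C1*exp(-exp(-x)/7)


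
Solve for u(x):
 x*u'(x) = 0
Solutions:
 u(x) = C1


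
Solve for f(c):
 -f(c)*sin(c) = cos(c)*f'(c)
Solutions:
 f(c) = C1*cos(c)


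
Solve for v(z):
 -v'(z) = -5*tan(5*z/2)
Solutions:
 v(z) = C1 - 2*log(cos(5*z/2))


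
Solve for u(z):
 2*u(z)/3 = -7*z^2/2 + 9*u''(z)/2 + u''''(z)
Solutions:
 u(z) = C1*exp(-sqrt(3)*z*sqrt(-27 + 5*sqrt(33))/6) + C2*exp(sqrt(3)*z*sqrt(-27 + 5*sqrt(33))/6) + C3*sin(sqrt(3)*z*sqrt(27 + 5*sqrt(33))/6) + C4*cos(sqrt(3)*z*sqrt(27 + 5*sqrt(33))/6) - 21*z^2/4 - 567/8


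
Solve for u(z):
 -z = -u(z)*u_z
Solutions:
 u(z) = -sqrt(C1 + z^2)
 u(z) = sqrt(C1 + z^2)


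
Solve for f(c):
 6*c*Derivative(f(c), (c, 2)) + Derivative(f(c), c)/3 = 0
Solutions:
 f(c) = C1 + C2*c^(17/18)


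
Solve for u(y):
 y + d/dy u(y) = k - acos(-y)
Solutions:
 u(y) = C1 + k*y - y^2/2 - y*acos(-y) - sqrt(1 - y^2)


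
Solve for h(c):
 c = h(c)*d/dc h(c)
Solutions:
 h(c) = -sqrt(C1 + c^2)
 h(c) = sqrt(C1 + c^2)


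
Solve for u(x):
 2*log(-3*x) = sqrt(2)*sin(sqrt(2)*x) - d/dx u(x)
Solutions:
 u(x) = C1 - 2*x*log(-x) - 2*x*log(3) + 2*x - cos(sqrt(2)*x)


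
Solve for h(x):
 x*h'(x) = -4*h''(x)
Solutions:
 h(x) = C1 + C2*erf(sqrt(2)*x/4)


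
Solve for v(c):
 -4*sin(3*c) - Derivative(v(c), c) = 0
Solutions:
 v(c) = C1 + 4*cos(3*c)/3


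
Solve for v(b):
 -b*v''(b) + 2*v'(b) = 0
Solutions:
 v(b) = C1 + C2*b^3


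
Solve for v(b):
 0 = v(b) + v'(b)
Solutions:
 v(b) = C1*exp(-b)


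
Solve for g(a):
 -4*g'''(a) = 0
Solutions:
 g(a) = C1 + C2*a + C3*a^2


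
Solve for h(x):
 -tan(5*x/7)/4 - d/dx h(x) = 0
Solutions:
 h(x) = C1 + 7*log(cos(5*x/7))/20


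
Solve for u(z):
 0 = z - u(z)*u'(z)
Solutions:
 u(z) = -sqrt(C1 + z^2)
 u(z) = sqrt(C1 + z^2)


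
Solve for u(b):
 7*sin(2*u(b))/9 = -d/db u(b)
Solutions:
 7*b/9 + log(cos(2*u(b)) - 1)/4 - log(cos(2*u(b)) + 1)/4 = C1


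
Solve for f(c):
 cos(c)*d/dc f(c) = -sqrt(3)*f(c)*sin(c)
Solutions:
 f(c) = C1*cos(c)^(sqrt(3))


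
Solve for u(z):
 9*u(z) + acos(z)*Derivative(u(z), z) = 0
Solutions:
 u(z) = C1*exp(-9*Integral(1/acos(z), z))


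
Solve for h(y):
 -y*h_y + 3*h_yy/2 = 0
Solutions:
 h(y) = C1 + C2*erfi(sqrt(3)*y/3)


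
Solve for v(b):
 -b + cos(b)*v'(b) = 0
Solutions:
 v(b) = C1 + Integral(b/cos(b), b)


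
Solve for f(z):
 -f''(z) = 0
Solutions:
 f(z) = C1 + C2*z


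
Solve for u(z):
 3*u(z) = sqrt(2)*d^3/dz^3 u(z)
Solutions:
 u(z) = C3*exp(2^(5/6)*3^(1/3)*z/2) + (C1*sin(6^(5/6)*z/4) + C2*cos(6^(5/6)*z/4))*exp(-2^(5/6)*3^(1/3)*z/4)


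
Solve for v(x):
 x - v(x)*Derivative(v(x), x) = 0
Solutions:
 v(x) = -sqrt(C1 + x^2)
 v(x) = sqrt(C1 + x^2)


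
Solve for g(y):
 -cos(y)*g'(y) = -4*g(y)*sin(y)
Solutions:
 g(y) = C1/cos(y)^4


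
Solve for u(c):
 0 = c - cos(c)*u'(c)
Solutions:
 u(c) = C1 + Integral(c/cos(c), c)


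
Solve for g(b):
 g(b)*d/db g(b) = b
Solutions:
 g(b) = -sqrt(C1 + b^2)
 g(b) = sqrt(C1 + b^2)


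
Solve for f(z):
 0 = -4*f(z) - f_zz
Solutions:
 f(z) = C1*sin(2*z) + C2*cos(2*z)


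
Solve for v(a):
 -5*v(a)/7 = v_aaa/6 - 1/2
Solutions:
 v(a) = C3*exp(-30^(1/3)*7^(2/3)*a/7) + (C1*sin(10^(1/3)*3^(5/6)*7^(2/3)*a/14) + C2*cos(10^(1/3)*3^(5/6)*7^(2/3)*a/14))*exp(30^(1/3)*7^(2/3)*a/14) + 7/10


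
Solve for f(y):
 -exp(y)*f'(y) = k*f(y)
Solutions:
 f(y) = C1*exp(k*exp(-y))


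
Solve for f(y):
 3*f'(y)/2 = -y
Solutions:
 f(y) = C1 - y^2/3


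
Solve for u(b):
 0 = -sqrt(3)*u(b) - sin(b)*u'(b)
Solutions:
 u(b) = C1*(cos(b) + 1)^(sqrt(3)/2)/(cos(b) - 1)^(sqrt(3)/2)


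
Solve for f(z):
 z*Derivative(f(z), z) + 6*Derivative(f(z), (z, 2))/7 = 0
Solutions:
 f(z) = C1 + C2*erf(sqrt(21)*z/6)


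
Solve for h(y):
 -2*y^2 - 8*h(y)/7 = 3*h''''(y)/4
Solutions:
 h(y) = -7*y^2/4 + (C1*sin(42^(3/4)*y/21) + C2*cos(42^(3/4)*y/21))*exp(-42^(3/4)*y/21) + (C3*sin(42^(3/4)*y/21) + C4*cos(42^(3/4)*y/21))*exp(42^(3/4)*y/21)


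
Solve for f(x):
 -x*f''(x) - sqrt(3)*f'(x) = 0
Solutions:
 f(x) = C1 + C2*x^(1 - sqrt(3))


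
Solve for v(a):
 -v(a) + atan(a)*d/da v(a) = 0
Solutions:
 v(a) = C1*exp(Integral(1/atan(a), a))


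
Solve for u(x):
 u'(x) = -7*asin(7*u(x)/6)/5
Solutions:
 Integral(1/asin(7*_y/6), (_y, u(x))) = C1 - 7*x/5


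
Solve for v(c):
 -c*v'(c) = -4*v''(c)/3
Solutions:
 v(c) = C1 + C2*erfi(sqrt(6)*c/4)


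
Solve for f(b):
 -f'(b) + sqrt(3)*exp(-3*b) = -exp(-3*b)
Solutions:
 f(b) = C1 - sqrt(3)*exp(-3*b)/3 - exp(-3*b)/3


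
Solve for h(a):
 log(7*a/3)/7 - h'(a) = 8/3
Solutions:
 h(a) = C1 + a*log(a)/7 - 59*a/21 - a*log(3)/7 + a*log(7)/7


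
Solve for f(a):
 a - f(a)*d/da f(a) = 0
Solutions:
 f(a) = -sqrt(C1 + a^2)
 f(a) = sqrt(C1 + a^2)


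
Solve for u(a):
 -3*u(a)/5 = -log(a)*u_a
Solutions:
 u(a) = C1*exp(3*li(a)/5)


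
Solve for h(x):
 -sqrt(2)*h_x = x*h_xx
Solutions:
 h(x) = C1 + C2*x^(1 - sqrt(2))


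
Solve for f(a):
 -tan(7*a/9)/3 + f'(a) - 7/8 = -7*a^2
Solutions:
 f(a) = C1 - 7*a^3/3 + 7*a/8 - 3*log(cos(7*a/9))/7


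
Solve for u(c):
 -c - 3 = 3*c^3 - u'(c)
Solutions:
 u(c) = C1 + 3*c^4/4 + c^2/2 + 3*c


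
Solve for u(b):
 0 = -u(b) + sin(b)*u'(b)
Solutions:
 u(b) = C1*sqrt(cos(b) - 1)/sqrt(cos(b) + 1)


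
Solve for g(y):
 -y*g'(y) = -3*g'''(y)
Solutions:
 g(y) = C1 + Integral(C2*airyai(3^(2/3)*y/3) + C3*airybi(3^(2/3)*y/3), y)


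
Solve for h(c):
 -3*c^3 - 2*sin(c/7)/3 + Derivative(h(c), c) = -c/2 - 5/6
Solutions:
 h(c) = C1 + 3*c^4/4 - c^2/4 - 5*c/6 - 14*cos(c/7)/3


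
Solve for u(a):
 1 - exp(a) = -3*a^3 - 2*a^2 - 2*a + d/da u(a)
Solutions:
 u(a) = C1 + 3*a^4/4 + 2*a^3/3 + a^2 + a - exp(a)


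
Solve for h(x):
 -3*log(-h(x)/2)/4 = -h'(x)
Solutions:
 -4*Integral(1/(log(-_y) - log(2)), (_y, h(x)))/3 = C1 - x


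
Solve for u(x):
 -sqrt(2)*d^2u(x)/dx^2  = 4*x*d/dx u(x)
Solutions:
 u(x) = C1 + C2*erf(2^(1/4)*x)


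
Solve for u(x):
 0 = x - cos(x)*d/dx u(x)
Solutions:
 u(x) = C1 + Integral(x/cos(x), x)


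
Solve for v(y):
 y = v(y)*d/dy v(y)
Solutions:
 v(y) = -sqrt(C1 + y^2)
 v(y) = sqrt(C1 + y^2)


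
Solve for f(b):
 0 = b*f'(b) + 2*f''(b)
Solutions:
 f(b) = C1 + C2*erf(b/2)


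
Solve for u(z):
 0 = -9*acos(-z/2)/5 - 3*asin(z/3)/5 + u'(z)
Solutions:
 u(z) = C1 + 9*z*acos(-z/2)/5 + 3*z*asin(z/3)/5 + 9*sqrt(4 - z^2)/5 + 3*sqrt(9 - z^2)/5


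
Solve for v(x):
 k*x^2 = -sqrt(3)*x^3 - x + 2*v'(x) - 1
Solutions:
 v(x) = C1 + k*x^3/6 + sqrt(3)*x^4/8 + x^2/4 + x/2


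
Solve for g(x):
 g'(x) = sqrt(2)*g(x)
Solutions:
 g(x) = C1*exp(sqrt(2)*x)


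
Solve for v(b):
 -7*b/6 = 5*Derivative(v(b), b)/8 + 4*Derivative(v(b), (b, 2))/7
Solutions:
 v(b) = C1 + C2*exp(-35*b/32) - 14*b^2/15 + 128*b/75


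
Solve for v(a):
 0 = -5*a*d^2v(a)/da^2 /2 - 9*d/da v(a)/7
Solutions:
 v(a) = C1 + C2*a^(17/35)


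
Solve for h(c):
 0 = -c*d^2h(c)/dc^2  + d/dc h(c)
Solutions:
 h(c) = C1 + C2*c^2


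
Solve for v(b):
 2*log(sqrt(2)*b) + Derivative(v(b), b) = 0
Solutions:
 v(b) = C1 - 2*b*log(b) - b*log(2) + 2*b


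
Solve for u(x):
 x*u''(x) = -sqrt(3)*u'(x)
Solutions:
 u(x) = C1 + C2*x^(1 - sqrt(3))


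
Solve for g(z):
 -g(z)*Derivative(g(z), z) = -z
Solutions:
 g(z) = -sqrt(C1 + z^2)
 g(z) = sqrt(C1 + z^2)


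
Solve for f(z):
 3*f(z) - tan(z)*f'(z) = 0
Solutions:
 f(z) = C1*sin(z)^3


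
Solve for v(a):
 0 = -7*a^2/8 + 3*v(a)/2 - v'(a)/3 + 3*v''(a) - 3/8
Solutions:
 v(a) = 7*a^2/12 + 7*a/27 + (C1*sin(sqrt(161)*a/18) + C2*cos(sqrt(161)*a/18))*exp(a/18) - 1969/972
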